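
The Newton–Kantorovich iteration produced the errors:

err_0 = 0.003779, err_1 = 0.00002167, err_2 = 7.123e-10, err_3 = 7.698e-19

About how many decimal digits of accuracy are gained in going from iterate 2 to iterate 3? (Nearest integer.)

Digits gained ≈ log₁₀(err_2/err_3) = log₁₀(7.123e-10/7.698e-19) = log₁₀(9.25305e+08) ≈ 8.966.

9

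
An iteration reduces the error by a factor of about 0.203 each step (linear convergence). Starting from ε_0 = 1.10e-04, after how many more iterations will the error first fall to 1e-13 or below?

14

After k steps, ε_k ≈ 1.10e-04·0.203^k.
Need 0.203^k ≤ 1e-13/1.10e-04 = 9.09091e-10.
k ≥ ln(9.09091e-10)/ln(0.203) = -20.8186/-1.59455 = 13.056.
Smallest integer k = 14.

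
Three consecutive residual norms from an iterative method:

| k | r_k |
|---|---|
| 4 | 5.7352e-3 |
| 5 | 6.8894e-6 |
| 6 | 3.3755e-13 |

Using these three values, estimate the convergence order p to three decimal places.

2.503

p ≈ ln(r_6/r_5) / ln(r_5/r_4)
  = ln(3.3755e-13/6.8894e-6) / ln(6.8894e-6/5.7352e-3)
  = ln(4.89956e-08) / ln(0.00120125)
  = -16.831535 / -6.724393 ≈ 2.503056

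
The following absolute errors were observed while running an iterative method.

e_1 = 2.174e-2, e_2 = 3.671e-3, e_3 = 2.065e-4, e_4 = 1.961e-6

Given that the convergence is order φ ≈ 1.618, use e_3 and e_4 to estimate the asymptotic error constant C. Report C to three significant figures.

1.80

C ≈ e_4 / e_3^1.618
  = 1.961e-6 / (2.065e-4)^1.618
  = 1.961e-6 / 1.09029e-06 ≈ 1.7986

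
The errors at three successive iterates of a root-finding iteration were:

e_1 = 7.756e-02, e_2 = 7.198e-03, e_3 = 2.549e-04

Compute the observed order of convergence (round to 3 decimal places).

1.405

p ≈ ln(e_3/e_2) / ln(e_2/e_1)
  = ln(2.549e-04/7.198e-03) / ln(7.198e-03/7.756e-02)
  = ln(0.0354126) / ln(0.0928056)
  = -3.340688 / -2.377248 ≈ 1.405275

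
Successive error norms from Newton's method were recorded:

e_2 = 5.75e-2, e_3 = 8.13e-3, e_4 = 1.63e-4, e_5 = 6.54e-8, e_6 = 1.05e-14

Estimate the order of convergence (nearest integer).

Consecutive ratios: e_6/e_5 = 1.05e-14/6.54e-8 = 1.6055e-07, e_5/e_4 = 6.54e-8/1.63e-4 = 0.000401227.
p ≈ ln(1.6055e-07)/ln(0.000401227) = -15.6447/-7.8210 ≈ 2.00.
So the convergence is quadratic (order 2).

2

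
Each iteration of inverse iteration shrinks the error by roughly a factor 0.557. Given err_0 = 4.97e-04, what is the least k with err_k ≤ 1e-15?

47

After k steps, err_k ≈ 4.97e-04·0.557^k.
Need 0.557^k ≤ 1e-15/4.97e-04 = 2.01207e-12.
k ≥ ln(2.01207e-12)/ln(0.557) = -26.9319/-0.58519 = 46.022.
Smallest integer k = 47.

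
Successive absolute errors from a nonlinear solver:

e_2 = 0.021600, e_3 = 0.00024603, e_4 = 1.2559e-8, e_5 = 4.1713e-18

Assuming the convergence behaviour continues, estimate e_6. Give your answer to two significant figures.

First estimate the order: p ≈ ln(e_5/e_4) / ln(e_4/e_3) = ln(4.1713e-18/1.2559e-8)/ln(1.2559e-8/0.00024603) = ln(3.32136e-10)/ln(5.10466e-05) ≈ 2.2084.
Then e_6 ≈ e_5·(e_5/e_4)^p = 4.1713e-18·(3.32136e-10)^2.2084 = 4.1713e-18·1.16755e-21 ≈ 4.87e-39.

4.9e-39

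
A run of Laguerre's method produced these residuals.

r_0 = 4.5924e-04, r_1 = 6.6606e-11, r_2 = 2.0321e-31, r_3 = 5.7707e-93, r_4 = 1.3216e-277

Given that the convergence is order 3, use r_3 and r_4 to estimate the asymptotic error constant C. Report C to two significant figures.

C ≈ r_4 / r_3^3
  = 1.3216e-277 / (5.7707e-93)^3
  = 1.3216e-277 / 1.9217e-277 ≈ 0.68772

0.69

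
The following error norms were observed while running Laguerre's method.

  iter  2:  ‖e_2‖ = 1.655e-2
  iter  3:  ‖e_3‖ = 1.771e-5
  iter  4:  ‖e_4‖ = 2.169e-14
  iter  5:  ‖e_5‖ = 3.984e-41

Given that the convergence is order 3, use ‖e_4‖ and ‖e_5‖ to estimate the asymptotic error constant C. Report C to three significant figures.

3.90

C ≈ ‖e_5‖ / ‖e_4‖^3
  = 3.984e-41 / (2.169e-14)^3
  = 3.984e-41 / 1.02042e-41 ≈ 3.9043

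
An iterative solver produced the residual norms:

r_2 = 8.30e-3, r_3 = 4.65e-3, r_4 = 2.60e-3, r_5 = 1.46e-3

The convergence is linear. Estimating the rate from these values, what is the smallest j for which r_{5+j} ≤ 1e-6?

Rate ρ ≈ r_5/r_4 = 1.46e-3/2.60e-3 = 0.5615.
After j more steps, r_{5+j} ≈ 1.46e-3·ρ^j; need ρ^j ≤ 1e-6/1.46e-3 = 0.000684932.
j ≥ ln(0.000684932)/ln(0.5615) = -7.2862/-0.57714 = 12.625.
So 13 more iterations are needed.

13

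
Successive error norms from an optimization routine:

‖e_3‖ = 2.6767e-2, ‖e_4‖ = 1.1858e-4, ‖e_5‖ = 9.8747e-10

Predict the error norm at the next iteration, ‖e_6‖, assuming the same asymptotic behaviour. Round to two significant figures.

1.1e-20

First estimate the order: p ≈ ln(‖e_5‖/‖e_4‖) / ln(‖e_4‖/‖e_3‖) = ln(9.8747e-10/1.1858e-4)/ln(1.1858e-4/2.6767e-2) = ln(8.32746e-06)/ln(0.00443008) ≈ 2.1582.
Then ‖e_6‖ ≈ ‖e_5‖·(‖e_5‖/‖e_4‖)^p = 9.8747e-10·(8.32746e-06)^2.1582 = 9.8747e-10·1.09006e-11 ≈ 1.076e-20.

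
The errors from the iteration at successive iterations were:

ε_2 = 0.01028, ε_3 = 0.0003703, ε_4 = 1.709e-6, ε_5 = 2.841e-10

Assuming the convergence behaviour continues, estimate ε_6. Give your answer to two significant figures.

First estimate the order: p ≈ ln(ε_5/ε_4) / ln(ε_4/ε_3) = ln(2.841e-10/1.709e-6)/ln(1.709e-6/0.0003703) = ln(0.000166238)/ln(0.00461518) ≈ 1.6180.
Then ε_6 ≈ ε_5·(ε_5/ε_4)^p = 2.841e-10·(0.000166238)^1.6180 = 2.841e-10·7.67612e-07 ≈ 2.181e-16.

2.2e-16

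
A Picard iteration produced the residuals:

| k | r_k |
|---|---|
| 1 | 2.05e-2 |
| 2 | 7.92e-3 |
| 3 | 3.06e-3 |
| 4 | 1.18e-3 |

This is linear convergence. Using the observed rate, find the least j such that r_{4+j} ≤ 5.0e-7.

9

Rate ρ ≈ r_4/r_3 = 1.18e-3/3.06e-3 = 0.3856.
After j more steps, r_{4+j} ≈ 1.18e-3·ρ^j; need ρ^j ≤ 5.0e-7/1.18e-3 = 0.000423729.
j ≥ ln(0.000423729)/ln(0.3856) = -7.7664/-0.95295 = 8.150.
So 9 more iterations are needed.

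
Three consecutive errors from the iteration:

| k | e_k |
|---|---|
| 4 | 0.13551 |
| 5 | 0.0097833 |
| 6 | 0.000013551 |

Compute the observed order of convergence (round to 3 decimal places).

p ≈ ln(e_6/e_5) / ln(e_5/e_4)
  = ln(0.000013551/0.0097833) / ln(0.0097833/0.13551)
  = ln(0.00138512) / ln(0.0721961)
  = -6.581969 / -2.628369 ≈ 2.504203

2.504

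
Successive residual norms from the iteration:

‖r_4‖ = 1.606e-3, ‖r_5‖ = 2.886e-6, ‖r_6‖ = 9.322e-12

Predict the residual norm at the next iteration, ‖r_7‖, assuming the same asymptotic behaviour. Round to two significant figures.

9.7e-23

First estimate the order: p ≈ ln(‖r_6‖/‖r_5‖) / ln(‖r_5‖/‖r_4‖) = ln(9.322e-12/2.886e-6)/ln(2.886e-6/1.606e-3) = ln(3.23008e-06)/ln(0.00179701) ≈ 2.0000.
Then ‖r_7‖ ≈ ‖r_6‖·(‖r_6‖/‖r_5‖)^p = 9.322e-12·(3.23008e-06)^2.0000 = 9.322e-12·1.04334e-11 ≈ 9.726e-23.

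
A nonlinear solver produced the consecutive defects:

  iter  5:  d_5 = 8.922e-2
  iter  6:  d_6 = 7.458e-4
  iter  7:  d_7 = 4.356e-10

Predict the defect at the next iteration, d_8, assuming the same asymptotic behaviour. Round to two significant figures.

8.7e-29

First estimate the order: p ≈ ln(d_7/d_6) / ln(d_6/d_5) = ln(4.356e-10/7.458e-4)/ln(7.458e-4/8.922e-2) = ln(5.84071e-07)/ln(0.00835911) ≈ 3.0000.
Then d_8 ≈ d_7·(d_7/d_6)^p = 4.356e-10·(5.84071e-07)^3.0000 = 4.356e-10·1.99249e-19 ≈ 8.679e-29.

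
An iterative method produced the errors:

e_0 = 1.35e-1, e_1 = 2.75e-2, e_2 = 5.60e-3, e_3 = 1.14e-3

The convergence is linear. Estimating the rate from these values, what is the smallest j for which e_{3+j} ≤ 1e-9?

9

Rate ρ ≈ e_3/e_2 = 1.14e-3/5.60e-3 = 0.2036.
After j more steps, e_{3+j} ≈ 1.14e-3·ρ^j; need ρ^j ≤ 1e-9/1.14e-3 = 8.77193e-07.
j ≥ ln(8.77193e-07)/ln(0.2036) = -13.9465/-1.59160 = 8.763.
So 9 more iterations are needed.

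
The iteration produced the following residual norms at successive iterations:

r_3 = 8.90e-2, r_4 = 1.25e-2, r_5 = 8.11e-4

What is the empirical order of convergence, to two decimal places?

p ≈ ln(r_5/r_4) / ln(r_4/r_3)
  = ln(8.11e-4/1.25e-2) / ln(1.25e-2/8.90e-2)
  = ln(0.06488) / ln(0.140449)
  = -2.73522 / -1.96291 ≈ 1.39345

1.39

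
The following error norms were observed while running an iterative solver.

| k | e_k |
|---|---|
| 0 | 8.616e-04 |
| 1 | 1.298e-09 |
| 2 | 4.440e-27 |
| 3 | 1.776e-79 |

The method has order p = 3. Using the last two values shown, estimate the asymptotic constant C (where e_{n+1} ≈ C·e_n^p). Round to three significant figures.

C ≈ e_3 / e_2^3
  = 1.776e-79 / (4.440e-27)^3
  = 1.776e-79 / 8.75284e-80 ≈ 2.0291

2.03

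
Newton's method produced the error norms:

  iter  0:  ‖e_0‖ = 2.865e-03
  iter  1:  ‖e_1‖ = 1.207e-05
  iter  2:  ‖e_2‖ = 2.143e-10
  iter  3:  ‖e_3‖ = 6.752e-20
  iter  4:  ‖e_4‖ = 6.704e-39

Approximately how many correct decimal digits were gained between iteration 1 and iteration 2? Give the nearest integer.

Digits gained ≈ log₁₀(‖e_1‖/‖e_2‖) = log₁₀(1.207e-05/2.143e-10) = log₁₀(56322.9) ≈ 4.751.

5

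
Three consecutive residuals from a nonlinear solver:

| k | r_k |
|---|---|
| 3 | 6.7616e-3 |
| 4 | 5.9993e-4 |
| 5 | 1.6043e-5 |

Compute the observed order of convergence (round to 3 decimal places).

1.495

p ≈ ln(r_5/r_4) / ln(r_4/r_3)
  = ln(1.6043e-5/5.9993e-4) / ln(5.9993e-4/6.7616e-3)
  = ln(0.0267415) / ln(0.088726)
  = -3.621539 / -2.422202 ≈ 1.495143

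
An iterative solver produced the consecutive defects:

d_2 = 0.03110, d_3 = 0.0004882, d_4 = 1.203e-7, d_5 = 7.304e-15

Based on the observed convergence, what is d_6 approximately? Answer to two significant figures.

2.7e-29

First estimate the order: p ≈ ln(d_5/d_4) / ln(d_4/d_3) = ln(7.304e-15/1.203e-7)/ln(1.203e-7/0.0004882) = ln(6.07149e-08)/ln(0.000246415) ≈ 2.0000.
Then d_6 ≈ d_5·(d_5/d_4)^p = 7.304e-15·(6.07149e-08)^2.0000 = 7.304e-15·3.6863e-15 ≈ 2.692e-29.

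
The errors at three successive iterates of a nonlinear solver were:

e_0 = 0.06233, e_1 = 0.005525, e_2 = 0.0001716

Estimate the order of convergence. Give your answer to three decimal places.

1.433

p ≈ ln(e_2/e_1) / ln(e_1/e_0)
  = ln(0.0001716/0.005525) / ln(0.005525/0.06233)
  = ln(0.0310588) / ln(0.0886411)
  = -3.471873 / -2.423160 ≈ 1.432787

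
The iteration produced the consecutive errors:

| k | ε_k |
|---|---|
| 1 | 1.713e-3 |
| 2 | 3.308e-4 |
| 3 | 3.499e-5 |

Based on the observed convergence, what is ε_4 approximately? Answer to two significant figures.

First estimate the order: p ≈ ln(ε_3/ε_2) / ln(ε_2/ε_1) = ln(3.499e-5/3.308e-4)/ln(3.308e-4/1.713e-3) = ln(0.105774)/ln(0.193112) ≈ 1.3661.
Then ε_4 ≈ ε_3·(ε_3/ε_2)^p = 3.499e-5·(0.105774)^1.3661 = 3.499e-5·0.0464734 ≈ 1.626e-06.

1.6e-6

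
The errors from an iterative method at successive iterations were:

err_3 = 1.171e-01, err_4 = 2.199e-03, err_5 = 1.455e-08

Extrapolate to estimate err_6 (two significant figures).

First estimate the order: p ≈ ln(err_5/err_4) / ln(err_4/err_3) = ln(1.455e-08/2.199e-03)/ln(2.199e-03/1.171e-01) = ln(6.61664e-06)/ln(0.0187788) ≈ 3.0002.
Then err_6 ≈ err_5·(err_5/err_4)^p = 1.455e-08·(6.61664e-06)^3.0002 = 1.455e-08·2.88986e-16 ≈ 4.205e-24.

4.2e-24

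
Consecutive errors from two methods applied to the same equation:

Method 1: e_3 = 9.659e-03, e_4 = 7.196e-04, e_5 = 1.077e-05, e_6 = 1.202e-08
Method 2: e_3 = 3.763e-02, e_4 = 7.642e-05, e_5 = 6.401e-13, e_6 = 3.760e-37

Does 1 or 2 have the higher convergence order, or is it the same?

Method 1: p ≈ ln(1.202e-08/1.077e-05)/ln(1.077e-05/7.196e-04) ≈ 1.62.
Method 2: p ≈ ln(3.760e-37/6.401e-13)/ln(6.401e-13/7.642e-05) ≈ 3.00.
Method 2 has the higher order (≈3.0 vs ≈1.6).

2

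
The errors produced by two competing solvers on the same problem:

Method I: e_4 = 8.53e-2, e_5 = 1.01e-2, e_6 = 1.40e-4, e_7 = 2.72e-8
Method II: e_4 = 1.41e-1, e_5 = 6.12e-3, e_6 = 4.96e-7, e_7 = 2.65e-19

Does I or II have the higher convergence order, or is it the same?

Method I: p ≈ ln(2.72e-8/1.40e-4)/ln(1.40e-4/1.01e-2) ≈ 2.00.
Method II: p ≈ ln(2.65e-19/4.96e-7)/ln(4.96e-7/6.12e-3) ≈ 3.00.
Method II has the higher order (≈3.0 vs ≈2.0).

II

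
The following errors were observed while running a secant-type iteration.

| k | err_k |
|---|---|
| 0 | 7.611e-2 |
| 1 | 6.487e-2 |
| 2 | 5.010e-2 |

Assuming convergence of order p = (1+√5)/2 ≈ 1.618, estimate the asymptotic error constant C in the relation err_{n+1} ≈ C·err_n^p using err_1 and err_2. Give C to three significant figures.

C ≈ err_2 / err_1^1.618
  = 5.010e-2 / (6.487e-2)^1.618
  = 5.010e-2 / 0.0119643 ≈ 4.1875

4.19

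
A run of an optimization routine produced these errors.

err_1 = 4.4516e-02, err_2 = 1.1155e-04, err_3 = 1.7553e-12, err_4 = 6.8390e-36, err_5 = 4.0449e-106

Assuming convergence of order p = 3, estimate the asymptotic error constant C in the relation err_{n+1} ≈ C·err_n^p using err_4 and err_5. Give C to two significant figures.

C ≈ err_5 / err_4^3
  = 4.0449e-106 / (6.8390e-36)^3
  = 4.0449e-106 / 3.19873e-106 ≈ 1.2645

1.3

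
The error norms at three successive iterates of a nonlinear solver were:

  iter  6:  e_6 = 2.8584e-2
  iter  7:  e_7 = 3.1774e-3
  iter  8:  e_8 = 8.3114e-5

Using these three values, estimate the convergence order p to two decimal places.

p ≈ ln(e_8/e_7) / ln(e_7/e_6)
  = ln(8.3114e-5/3.1774e-3) / ln(3.1774e-3/2.8584e-2)
  = ln(0.0261579) / ln(0.11116)
  = -3.64360 / -2.19678 ≈ 1.65861

1.66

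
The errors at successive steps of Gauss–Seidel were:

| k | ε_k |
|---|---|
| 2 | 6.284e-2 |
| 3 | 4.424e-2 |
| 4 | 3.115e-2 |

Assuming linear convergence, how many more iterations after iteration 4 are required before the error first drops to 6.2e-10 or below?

Rate ρ ≈ ε_4/ε_3 = 3.115e-2/4.424e-2 = 0.7041.
After j more steps, ε_{4+j} ≈ 3.115e-2·ρ^j; need ρ^j ≤ 6.2e-10/3.115e-2 = 1.99037e-08.
j ≥ ln(1.99037e-08)/ln(0.7041) = -17.7324/-0.35083 = 50.544.
So 51 more iterations are needed.

51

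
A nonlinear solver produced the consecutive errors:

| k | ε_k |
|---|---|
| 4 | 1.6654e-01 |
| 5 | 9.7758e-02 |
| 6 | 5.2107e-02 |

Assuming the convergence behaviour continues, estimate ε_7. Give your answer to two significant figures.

2.5e-2

First estimate the order: p ≈ ln(ε_6/ε_5) / ln(ε_5/ε_4) = ln(5.2107e-02/9.7758e-02)/ln(9.7758e-02/1.6654e-01) = ln(0.53302)/ln(0.586994) ≈ 1.1811.
Then ε_7 ≈ ε_6·(ε_6/ε_5)^p = 5.2107e-02·(0.53302)^1.1811 = 5.2107e-02·0.475616 ≈ 0.02478.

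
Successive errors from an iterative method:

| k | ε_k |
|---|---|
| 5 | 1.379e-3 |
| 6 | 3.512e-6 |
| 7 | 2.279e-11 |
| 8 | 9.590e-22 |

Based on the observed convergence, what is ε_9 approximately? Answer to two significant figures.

1.7e-42

First estimate the order: p ≈ ln(ε_8/ε_7) / ln(ε_7/ε_6) = ln(9.590e-22/2.279e-11)/ln(2.279e-11/3.512e-6) = ln(4.20799e-11)/ln(6.48918e-06) ≈ 2.0001.
Then ε_9 ≈ ε_8·(ε_8/ε_7)^p = 9.590e-22·(4.20799e-11)^2.0001 = 9.590e-22·1.76649e-21 ≈ 1.694e-42.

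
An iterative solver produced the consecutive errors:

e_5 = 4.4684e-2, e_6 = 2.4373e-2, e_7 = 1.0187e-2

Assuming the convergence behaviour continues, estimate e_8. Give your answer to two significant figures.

First estimate the order: p ≈ ln(e_7/e_6) / ln(e_6/e_5) = ln(1.0187e-2/2.4373e-2)/ln(2.4373e-2/4.4684e-2) = ln(0.417962)/ln(0.545453) ≈ 1.4392.
Then e_8 ≈ e_7·(e_7/e_6)^p = 1.0187e-2·(0.417962)^1.4392 = 1.0187e-2·0.284931 ≈ 0.002903.

2.9e-3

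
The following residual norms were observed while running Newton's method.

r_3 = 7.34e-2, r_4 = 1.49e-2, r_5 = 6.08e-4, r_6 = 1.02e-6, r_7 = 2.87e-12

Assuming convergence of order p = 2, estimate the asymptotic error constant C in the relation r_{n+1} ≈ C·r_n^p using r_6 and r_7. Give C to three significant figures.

C ≈ r_7 / r_6^2
  = 2.87e-12 / (1.02e-6)^2
  = 2.87e-12 / 1.0404e-12 ≈ 2.7586

2.76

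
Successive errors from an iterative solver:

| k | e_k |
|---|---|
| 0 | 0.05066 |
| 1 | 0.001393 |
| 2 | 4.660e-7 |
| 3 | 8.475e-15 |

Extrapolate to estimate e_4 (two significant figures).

First estimate the order: p ≈ ln(e_3/e_2) / ln(e_2/e_1) = ln(8.475e-15/4.660e-7)/ln(4.660e-7/0.001393) = ln(1.81867e-08)/ln(0.00033453) ≈ 2.2270.
Then e_4 ≈ e_3·(e_3/e_2)^p = 8.475e-15·(1.81867e-08)^2.2270 = 8.475e-15·5.78725e-18 ≈ 4.905e-32.

4.9e-32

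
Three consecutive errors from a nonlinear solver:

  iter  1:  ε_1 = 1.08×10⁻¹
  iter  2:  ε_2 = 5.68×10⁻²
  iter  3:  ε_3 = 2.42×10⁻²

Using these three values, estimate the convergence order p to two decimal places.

1.33

p ≈ ln(ε_3/ε_2) / ln(ε_2/ε_1)
  = ln(2.42×10⁻²/5.68×10⁻²) / ln(5.68×10⁻²/1.08×10⁻¹)
  = ln(0.426056) / ln(0.525926)
  = -0.85318 / -0.64259 ≈ 1.32772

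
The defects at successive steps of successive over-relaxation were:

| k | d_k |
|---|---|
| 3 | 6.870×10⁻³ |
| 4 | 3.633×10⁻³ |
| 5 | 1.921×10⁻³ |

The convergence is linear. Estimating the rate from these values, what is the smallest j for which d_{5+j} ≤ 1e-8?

Rate ρ ≈ d_5/d_4 = 1.921×10⁻³/3.633×10⁻³ = 0.5288.
After j more steps, d_{5+j} ≈ 1.921×10⁻³·ρ^j; need ρ^j ≤ 1e-8/1.921×10⁻³ = 5.20562e-06.
j ≥ ln(5.20562e-06)/ln(0.5288) = -12.1658/-0.63714 = 19.094.
So 20 more iterations are needed.

20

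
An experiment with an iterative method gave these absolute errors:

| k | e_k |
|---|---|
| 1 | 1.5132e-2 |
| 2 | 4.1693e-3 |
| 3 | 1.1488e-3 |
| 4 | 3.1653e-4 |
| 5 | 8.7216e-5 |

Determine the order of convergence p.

1

Consecutive ratios: e_5/e_4 = 8.7216e-5/3.1653e-4 = 0.275538, e_4/e_3 = 3.1653e-4/1.1488e-3 = 0.275531.
p ≈ ln(0.275538)/ln(0.275531) = -1.2890/-1.2891 ≈ 1.00.
So the convergence is linear (order 1).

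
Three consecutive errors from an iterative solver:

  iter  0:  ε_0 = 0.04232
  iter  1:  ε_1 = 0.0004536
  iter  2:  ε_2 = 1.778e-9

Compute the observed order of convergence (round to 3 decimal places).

p ≈ ln(ε_2/ε_1) / ln(ε_1/ε_0)
  = ln(1.778e-9/0.0004536) / ln(0.0004536/0.04232)
  = ln(3.91975e-06) / ln(0.0107183)
  = -12.449483 / -4.535803 ≈ 2.744714

2.745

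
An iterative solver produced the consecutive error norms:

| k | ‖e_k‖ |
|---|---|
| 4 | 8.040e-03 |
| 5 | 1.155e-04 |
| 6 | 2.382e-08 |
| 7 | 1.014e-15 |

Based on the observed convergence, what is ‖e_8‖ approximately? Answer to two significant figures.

1.8e-30

First estimate the order: p ≈ ln(‖e_7‖/‖e_6‖) / ln(‖e_6‖/‖e_5‖) = ln(1.014e-15/2.382e-08)/ln(2.382e-08/1.155e-04) = ln(4.25693e-08)/ln(0.000206234) ≈ 1.9999.
Then ‖e_8‖ ≈ ‖e_7‖·(‖e_7‖/‖e_6‖)^p = 1.014e-15·(4.25693e-08)^1.9999 = 1.014e-15·1.81522e-15 ≈ 1.841e-30.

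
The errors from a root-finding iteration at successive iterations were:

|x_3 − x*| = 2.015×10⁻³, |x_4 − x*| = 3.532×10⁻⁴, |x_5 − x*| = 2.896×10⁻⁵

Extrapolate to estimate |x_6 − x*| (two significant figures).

First estimate the order: p ≈ ln(|x_5 − x*|/|x_4 − x*|) / ln(|x_4 − x*|/|x_3 − x*|) = ln(2.896×10⁻⁵/3.532×10⁻⁴)/ln(3.532×10⁻⁴/2.015×10⁻³) = ln(0.0819932)/ln(0.175285) ≈ 1.4363.
Then |x_6 − x*| ≈ |x_5 − x*|·(|x_5 − x*|/|x_4 − x*|)^p = 2.896×10⁻⁵·(0.0819932)^1.4363 = 2.896×10⁻⁵·0.0275334 ≈ 7.974e-07.

8.0e-7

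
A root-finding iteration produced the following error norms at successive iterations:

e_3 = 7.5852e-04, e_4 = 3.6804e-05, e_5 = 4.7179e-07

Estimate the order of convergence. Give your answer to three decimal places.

p ≈ ln(e_5/e_4) / ln(e_4/e_3)
  = ln(4.7179e-07/3.6804e-05) / ln(3.6804e-05/7.5852e-04)
  = ln(0.012819) / ln(0.0485208)
  = -4.356827 / -3.025763 ≈ 1.439910

1.440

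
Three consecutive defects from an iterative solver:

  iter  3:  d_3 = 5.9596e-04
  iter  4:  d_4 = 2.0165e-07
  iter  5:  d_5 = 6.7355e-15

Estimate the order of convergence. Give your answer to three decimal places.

p ≈ ln(d_5/d_4) / ln(d_4/d_3)
  = ln(6.7355e-15/2.0165e-07) / ln(2.0165e-07/5.9596e-04)
  = ln(3.34019e-08) / ln(0.000338362)
  = -17.214653 / -7.991394 ≈ 2.154149

2.154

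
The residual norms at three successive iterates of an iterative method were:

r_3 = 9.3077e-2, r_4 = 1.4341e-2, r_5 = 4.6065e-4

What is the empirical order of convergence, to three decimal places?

1.838

p ≈ ln(r_5/r_4) / ln(r_4/r_3)
  = ln(4.6065e-4/1.4341e-2) / ln(1.4341e-2/9.3077e-2)
  = ln(0.0321212) / ln(0.154077)
  = -3.438239 / -1.870303 ≈ 1.838333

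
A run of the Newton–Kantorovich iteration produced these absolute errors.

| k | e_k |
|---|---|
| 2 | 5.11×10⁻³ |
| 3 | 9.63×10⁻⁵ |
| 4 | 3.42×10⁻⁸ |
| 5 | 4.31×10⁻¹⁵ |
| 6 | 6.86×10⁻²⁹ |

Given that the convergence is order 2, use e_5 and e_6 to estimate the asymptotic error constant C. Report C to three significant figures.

C ≈ e_6 / e_5^2
  = 6.86×10⁻²⁹ / (4.31×10⁻¹⁵)^2
  = 6.86×10⁻²⁹ / 1.85761e-29 ≈ 3.6929

3.69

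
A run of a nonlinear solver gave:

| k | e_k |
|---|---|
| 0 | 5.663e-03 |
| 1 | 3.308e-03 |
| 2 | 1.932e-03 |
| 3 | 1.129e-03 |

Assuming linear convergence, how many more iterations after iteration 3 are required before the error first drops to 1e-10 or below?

Rate ρ ≈ e_3/e_2 = 1.129e-03/1.932e-03 = 0.5844.
After j more steps, e_{3+j} ≈ 1.129e-03·ρ^j; need ρ^j ≤ 1e-10/1.129e-03 = 8.8574e-08.
j ≥ ln(8.8574e-08)/ln(0.5844) = -16.2394/-0.53717 = 30.231.
So 31 more iterations are needed.

31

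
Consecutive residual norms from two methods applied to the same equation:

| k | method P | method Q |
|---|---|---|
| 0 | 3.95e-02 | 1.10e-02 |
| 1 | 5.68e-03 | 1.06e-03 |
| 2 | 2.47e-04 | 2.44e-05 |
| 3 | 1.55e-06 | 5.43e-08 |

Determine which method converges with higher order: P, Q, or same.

same

Method P: p ≈ ln(1.55e-06/2.47e-04)/ln(2.47e-04/5.68e-03) ≈ 1.62.
Method Q: p ≈ ln(5.43e-08/2.44e-05)/ln(2.44e-05/1.06e-03) ≈ 1.62.
Both orders ≈ 1.6 — effectively the same.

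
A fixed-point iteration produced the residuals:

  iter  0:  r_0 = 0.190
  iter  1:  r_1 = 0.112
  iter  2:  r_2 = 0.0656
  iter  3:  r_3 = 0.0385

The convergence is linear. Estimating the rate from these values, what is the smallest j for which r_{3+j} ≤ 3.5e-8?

Rate ρ ≈ r_3/r_2 = 0.0385/0.0656 = 0.5869.
After j more steps, r_{3+j} ≈ 0.0385·ρ^j; need ρ^j ≤ 3.5e-8/0.0385 = 9.09091e-07.
j ≥ ln(9.09091e-07)/ln(0.5869) = -13.9108/-0.53290 = 26.104.
So 27 more iterations are needed.

27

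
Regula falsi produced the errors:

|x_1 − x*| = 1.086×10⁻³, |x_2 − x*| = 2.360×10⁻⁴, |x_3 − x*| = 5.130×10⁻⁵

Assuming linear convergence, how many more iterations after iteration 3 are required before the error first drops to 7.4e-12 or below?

11

Rate ρ ≈ |x_3 − x*|/|x_2 − x*| = 5.130×10⁻⁵/2.360×10⁻⁴ = 0.2174.
After j more steps, |x_{3+j} − x*| ≈ 5.130×10⁻⁵·ρ^j; need ρ^j ≤ 7.4e-12/5.130×10⁻⁵ = 1.4425e-07.
j ≥ ln(1.4425e-07)/ln(0.2174) = -15.7517/-1.52602 = 10.322.
So 11 more iterations are needed.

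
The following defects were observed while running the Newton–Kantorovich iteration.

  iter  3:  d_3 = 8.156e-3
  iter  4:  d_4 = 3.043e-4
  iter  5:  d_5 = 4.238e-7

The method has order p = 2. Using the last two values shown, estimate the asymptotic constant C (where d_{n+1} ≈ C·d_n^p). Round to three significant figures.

C ≈ d_5 / d_4^2
  = 4.238e-7 / (3.043e-4)^2
  = 4.238e-7 / 9.25985e-08 ≈ 4.5767

4.58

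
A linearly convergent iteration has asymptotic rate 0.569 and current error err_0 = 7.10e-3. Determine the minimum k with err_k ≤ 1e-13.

45

After k steps, err_k ≈ 7.10e-3·0.569^k.
Need 0.569^k ≤ 1e-13/7.10e-3 = 1.40845e-11.
k ≥ ln(1.40845e-11)/ln(0.569) = -24.9859/-0.56387 = 44.311.
Smallest integer k = 45.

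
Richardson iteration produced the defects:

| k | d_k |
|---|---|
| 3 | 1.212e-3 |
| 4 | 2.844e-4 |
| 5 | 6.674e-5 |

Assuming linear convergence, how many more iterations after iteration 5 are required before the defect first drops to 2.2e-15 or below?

Rate ρ ≈ d_5/d_4 = 6.674e-5/2.844e-4 = 0.2347.
After j more steps, d_{5+j} ≈ 6.674e-5·ρ^j; need ρ^j ≤ 2.2e-15/6.674e-5 = 3.29637e-11.
j ≥ ln(3.29637e-11)/ln(0.2347) = -24.1356/-1.44945 = 16.652.
So 17 more iterations are needed.

17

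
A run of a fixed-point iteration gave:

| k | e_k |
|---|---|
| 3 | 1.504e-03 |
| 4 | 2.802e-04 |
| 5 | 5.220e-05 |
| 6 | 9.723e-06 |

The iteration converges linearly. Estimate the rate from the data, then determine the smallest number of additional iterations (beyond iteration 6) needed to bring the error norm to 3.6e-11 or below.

8

Rate ρ ≈ e_6/e_5 = 9.723e-06/5.220e-05 = 0.1863.
After j more steps, e_{6+j} ≈ 9.723e-06·ρ^j; need ρ^j ≤ 3.6e-11/9.723e-06 = 3.70256e-06.
j ≥ ln(3.70256e-06)/ln(0.1863) = -12.5065/-1.68040 = 7.443.
So 8 more iterations are needed.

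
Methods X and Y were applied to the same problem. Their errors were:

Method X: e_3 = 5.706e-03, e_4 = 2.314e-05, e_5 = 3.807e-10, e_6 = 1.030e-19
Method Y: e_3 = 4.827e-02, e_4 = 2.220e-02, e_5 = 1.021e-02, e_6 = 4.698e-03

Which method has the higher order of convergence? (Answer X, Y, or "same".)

X

Method X: p ≈ ln(1.030e-19/3.807e-10)/ln(3.807e-10/2.314e-05) ≈ 2.00.
Method Y: p ≈ ln(4.698e-03/1.021e-02)/ln(1.021e-02/2.220e-02) ≈ 1.00.
Method X has the higher order (≈2.0 vs ≈1.0).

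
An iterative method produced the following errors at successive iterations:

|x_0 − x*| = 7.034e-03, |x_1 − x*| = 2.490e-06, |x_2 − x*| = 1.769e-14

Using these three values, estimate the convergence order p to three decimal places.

2.361

p ≈ ln(|x_2 − x*|/|x_1 − x*|) / ln(|x_1 − x*|/|x_0 − x*|)
  = ln(1.769e-14/2.490e-06) / ln(2.490e-06/7.034e-03)
  = ln(7.10442e-09) / ln(0.000353995)
  = -18.762549 / -7.946228 ≈ 2.361189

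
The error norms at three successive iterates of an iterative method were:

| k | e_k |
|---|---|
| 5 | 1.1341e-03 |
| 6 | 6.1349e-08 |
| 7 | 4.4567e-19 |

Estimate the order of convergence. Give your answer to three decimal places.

p ≈ ln(e_7/e_6) / ln(e_6/e_5)
  = ln(4.4567e-19/6.1349e-08) / ln(6.1349e-08/1.1341e-03)
  = ln(7.2645e-12) / ln(5.40949e-05)
  = -25.648022 / -9.824771 ≈ 2.610547

2.611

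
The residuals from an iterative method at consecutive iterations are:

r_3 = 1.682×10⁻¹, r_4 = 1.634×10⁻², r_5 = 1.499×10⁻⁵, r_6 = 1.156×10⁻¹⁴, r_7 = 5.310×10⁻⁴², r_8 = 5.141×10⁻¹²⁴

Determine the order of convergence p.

Consecutive ratios: r_8/r_7 = 5.141×10⁻¹²⁴/5.310×10⁻⁴² = 9.68173e-83, r_7/r_6 = 5.310×10⁻⁴²/1.156×10⁻¹⁴ = 4.59343e-28.
p ≈ ln(9.68173e-83)/ln(4.59343e-28) = -188.8443/-62.9478 ≈ 3.00.
So the convergence is cubic (order 3).

3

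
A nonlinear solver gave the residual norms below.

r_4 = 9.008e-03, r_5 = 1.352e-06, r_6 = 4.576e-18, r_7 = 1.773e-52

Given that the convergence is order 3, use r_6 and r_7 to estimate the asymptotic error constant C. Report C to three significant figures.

1.85

C ≈ r_7 / r_6^3
  = 1.773e-52 / (4.576e-18)^3
  = 1.773e-52 / 9.58204e-53 ≈ 1.8503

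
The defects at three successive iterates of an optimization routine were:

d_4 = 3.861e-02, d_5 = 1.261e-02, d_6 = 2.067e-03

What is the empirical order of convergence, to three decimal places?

p ≈ ln(d_6/d_5) / ln(d_5/d_4)
  = ln(2.067e-03/1.261e-02) / ln(1.261e-02/3.861e-02)
  = ln(0.163918) / ln(0.326599)
  = -1.808389 / -1.119022 ≈ 1.616044

1.616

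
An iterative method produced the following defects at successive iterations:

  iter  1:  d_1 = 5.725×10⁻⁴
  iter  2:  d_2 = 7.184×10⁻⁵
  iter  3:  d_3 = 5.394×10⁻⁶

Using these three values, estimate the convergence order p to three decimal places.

1.247

p ≈ ln(d_3/d_2) / ln(d_2/d_1)
  = ln(5.394×10⁻⁶/7.184×10⁻⁵) / ln(7.184×10⁻⁵/5.725×10⁻⁴)
  = ln(0.0750835) / ln(0.125485)
  = -2.589154 / -2.075569 ≈ 1.247443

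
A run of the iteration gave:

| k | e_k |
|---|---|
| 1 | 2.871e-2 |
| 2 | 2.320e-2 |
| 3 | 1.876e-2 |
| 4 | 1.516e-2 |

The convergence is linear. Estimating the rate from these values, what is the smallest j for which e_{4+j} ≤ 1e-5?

35

Rate ρ ≈ e_4/e_3 = 1.516e-2/1.876e-2 = 0.8081.
After j more steps, e_{4+j} ≈ 1.516e-2·ρ^j; need ρ^j ≤ 1e-5/1.516e-2 = 0.000659631.
j ≥ ln(0.000659631)/ln(0.8081) = -7.3238/-0.21307 = 34.373.
So 35 more iterations are needed.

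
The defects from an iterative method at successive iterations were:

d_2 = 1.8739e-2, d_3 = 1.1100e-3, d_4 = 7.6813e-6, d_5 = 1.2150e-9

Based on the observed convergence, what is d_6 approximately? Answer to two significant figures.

2.5e-16

First estimate the order: p ≈ ln(d_5/d_4) / ln(d_4/d_3) = ln(1.2150e-9/7.6813e-6)/ln(7.6813e-6/1.1100e-3) = ln(0.000158176)/ln(0.00692009) ≈ 1.7597.
Then d_6 ≈ d_5·(d_5/d_4)^p = 1.2150e-9·(0.000158176)^1.7597 = 1.2150e-9·2.0494e-07 ≈ 2.49e-16.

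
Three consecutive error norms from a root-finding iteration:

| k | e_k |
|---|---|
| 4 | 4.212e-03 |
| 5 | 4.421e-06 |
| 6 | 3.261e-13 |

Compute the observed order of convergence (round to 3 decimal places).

2.394

p ≈ ln(e_6/e_5) / ln(e_5/e_4)
  = ln(3.261e-13/4.421e-06) / ln(4.421e-06/4.212e-03)
  = ln(7.37616e-08) / ln(0.00104962)
  = -16.422428 / -6.859327 ≈ 2.394175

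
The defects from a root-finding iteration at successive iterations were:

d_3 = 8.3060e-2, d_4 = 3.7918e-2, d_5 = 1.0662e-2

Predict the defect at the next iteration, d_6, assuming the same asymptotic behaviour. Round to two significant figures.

1.4e-3

First estimate the order: p ≈ ln(d_5/d_4) / ln(d_4/d_3) = ln(1.0662e-2/3.7918e-2)/ln(3.7918e-2/8.3060e-2) = ln(0.281186)/ln(0.456513) ≈ 1.6180.
Then d_6 ≈ d_5·(d_5/d_4)^p = 1.0662e-2·(0.281186)^1.6180 = 1.0662e-2·0.128372 ≈ 0.001369.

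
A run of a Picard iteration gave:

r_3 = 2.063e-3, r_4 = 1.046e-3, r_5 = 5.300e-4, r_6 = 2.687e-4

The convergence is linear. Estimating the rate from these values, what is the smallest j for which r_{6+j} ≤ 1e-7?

Rate ρ ≈ r_6/r_5 = 2.687e-4/5.300e-4 = 0.5070.
After j more steps, r_{6+j} ≈ 2.687e-4·ρ^j; need ρ^j ≤ 1e-7/2.687e-4 = 0.000372162.
j ≥ ln(0.000372162)/ln(0.5070) = -7.8962/-0.67924 = 11.625.
So 12 more iterations are needed.

12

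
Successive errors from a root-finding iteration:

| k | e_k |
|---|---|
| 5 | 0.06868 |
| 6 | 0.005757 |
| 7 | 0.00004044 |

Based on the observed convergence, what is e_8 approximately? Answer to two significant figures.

First estimate the order: p ≈ ln(e_7/e_6) / ln(e_6/e_5) = ln(0.00004044/0.005757)/ln(0.005757/0.06868) = ln(0.00702449)/ln(0.0838235) ≈ 2.0001.
Then e_8 ≈ e_7·(e_7/e_6)^p = 0.00004044·(0.00702449)^2.0001 = 0.00004044·4.9319e-05 ≈ 1.994e-09.

2.0e-9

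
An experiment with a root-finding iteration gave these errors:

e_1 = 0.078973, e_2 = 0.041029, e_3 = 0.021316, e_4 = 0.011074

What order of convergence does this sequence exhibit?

Consecutive ratios: e_4/e_3 = 0.011074/0.021316 = 0.519516, e_3/e_2 = 0.021316/0.041029 = 0.519535.
p ≈ ln(0.519516)/ln(0.519535) = -0.6549/-0.6548 ≈ 1.00.
So the convergence is linear (order 1).

1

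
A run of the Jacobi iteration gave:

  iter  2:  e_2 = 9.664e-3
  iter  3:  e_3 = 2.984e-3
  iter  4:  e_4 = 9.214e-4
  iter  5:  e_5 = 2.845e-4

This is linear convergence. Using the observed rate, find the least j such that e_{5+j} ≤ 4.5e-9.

10

Rate ρ ≈ e_5/e_4 = 2.845e-4/9.214e-4 = 0.3088.
After j more steps, e_{5+j} ≈ 2.845e-4·ρ^j; need ρ^j ≤ 4.5e-9/2.845e-4 = 1.58172e-05.
j ≥ ln(1.58172e-05)/ln(0.3088) = -11.0544/-1.17506 = 9.408.
So 10 more iterations are needed.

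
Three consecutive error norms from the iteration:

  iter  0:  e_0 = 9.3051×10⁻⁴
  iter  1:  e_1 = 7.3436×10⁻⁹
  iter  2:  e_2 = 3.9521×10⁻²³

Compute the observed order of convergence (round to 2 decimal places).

p ≈ ln(e_2/e_1) / ln(e_1/e_0)
  = ln(3.9521×10⁻²³/7.3436×10⁻⁹) / ln(7.3436×10⁻⁹/9.3051×10⁻⁴)
  = ln(5.38169e-15) / ln(7.89202e-06)
  = -32.85577 / -11.74966 ≈ 2.79632

2.80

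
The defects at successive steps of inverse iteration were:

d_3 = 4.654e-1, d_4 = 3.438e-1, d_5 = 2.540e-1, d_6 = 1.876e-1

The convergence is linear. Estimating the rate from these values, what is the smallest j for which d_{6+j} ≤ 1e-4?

25

Rate ρ ≈ d_6/d_5 = 1.876e-1/2.540e-1 = 0.7386.
After j more steps, d_{6+j} ≈ 1.876e-1·ρ^j; need ρ^j ≤ 1e-4/1.876e-1 = 0.000533049.
j ≥ ln(0.000533049)/ln(0.7386) = -7.5369/-0.30300 = 24.874.
So 25 more iterations are needed.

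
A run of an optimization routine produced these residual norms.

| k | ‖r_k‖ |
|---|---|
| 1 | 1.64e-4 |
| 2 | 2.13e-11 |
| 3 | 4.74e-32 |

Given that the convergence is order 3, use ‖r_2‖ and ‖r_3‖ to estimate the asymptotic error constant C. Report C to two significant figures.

C ≈ ‖r_3‖ / ‖r_2‖^3
  = 4.74e-32 / (2.13e-11)^3
  = 4.74e-32 / 9.6636e-33 ≈ 4.905

4.9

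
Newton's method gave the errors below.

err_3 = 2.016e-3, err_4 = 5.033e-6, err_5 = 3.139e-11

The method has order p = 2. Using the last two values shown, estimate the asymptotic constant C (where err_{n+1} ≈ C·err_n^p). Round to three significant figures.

1.24

C ≈ err_5 / err_4^2
  = 3.139e-11 / (5.033e-6)^2
  = 3.139e-11 / 2.53311e-11 ≈ 1.2392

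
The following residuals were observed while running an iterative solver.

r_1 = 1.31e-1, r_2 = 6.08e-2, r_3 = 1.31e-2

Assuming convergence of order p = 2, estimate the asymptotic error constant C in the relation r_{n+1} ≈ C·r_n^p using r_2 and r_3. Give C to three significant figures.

C ≈ r_3 / r_2^2
  = 1.31e-2 / (6.08e-2)^2
  = 1.31e-2 / 0.00369664 ≈ 3.5438

3.54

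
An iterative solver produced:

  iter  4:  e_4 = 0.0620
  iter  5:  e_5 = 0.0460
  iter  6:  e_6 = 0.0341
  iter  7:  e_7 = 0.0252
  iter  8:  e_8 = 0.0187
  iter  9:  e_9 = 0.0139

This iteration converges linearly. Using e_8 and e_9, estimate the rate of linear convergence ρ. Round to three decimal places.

0.743

ρ ≈ e_9/e_8 = 0.0139/0.0187 = 0.74332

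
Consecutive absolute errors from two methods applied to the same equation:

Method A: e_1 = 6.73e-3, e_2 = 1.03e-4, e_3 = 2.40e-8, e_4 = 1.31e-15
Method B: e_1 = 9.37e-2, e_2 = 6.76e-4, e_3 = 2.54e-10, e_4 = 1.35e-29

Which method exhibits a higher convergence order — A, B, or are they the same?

B

Method A: p ≈ ln(1.31e-15/2.40e-8)/ln(2.40e-8/1.03e-4) ≈ 2.00.
Method B: p ≈ ln(1.35e-29/2.54e-10)/ln(2.54e-10/6.76e-4) ≈ 3.00.
Method B has the higher order (≈3.0 vs ≈2.0).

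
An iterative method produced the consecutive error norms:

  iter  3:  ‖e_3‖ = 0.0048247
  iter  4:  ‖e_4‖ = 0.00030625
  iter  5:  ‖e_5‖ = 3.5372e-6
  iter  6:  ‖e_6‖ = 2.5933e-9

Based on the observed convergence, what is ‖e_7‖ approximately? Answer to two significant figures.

First estimate the order: p ≈ ln(‖e_6‖/‖e_5‖) / ln(‖e_5‖/‖e_4‖) = ln(2.5933e-9/3.5372e-6)/ln(3.5372e-6/0.00030625) = ln(0.000733151)/ln(0.01155) ≈ 1.6180.
Then ‖e_7‖ ≈ ‖e_6‖·(‖e_6‖/‖e_5‖)^p = 2.5933e-9·(0.000733151)^1.6180 = 2.5933e-9·8.46999e-06 ≈ 2.197e-14.

2.2e-14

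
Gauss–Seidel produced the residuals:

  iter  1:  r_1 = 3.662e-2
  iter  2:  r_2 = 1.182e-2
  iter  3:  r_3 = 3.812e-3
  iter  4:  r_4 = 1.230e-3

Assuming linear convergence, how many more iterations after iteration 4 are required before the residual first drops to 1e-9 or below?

Rate ρ ≈ r_4/r_3 = 1.230e-3/3.812e-3 = 0.3227.
After j more steps, r_{4+j} ≈ 1.230e-3·ρ^j; need ρ^j ≤ 1e-9/1.230e-3 = 8.13008e-07.
j ≥ ln(8.13008e-07)/ln(0.3227) = -14.0225/-1.13103 = 12.398.
So 13 more iterations are needed.

13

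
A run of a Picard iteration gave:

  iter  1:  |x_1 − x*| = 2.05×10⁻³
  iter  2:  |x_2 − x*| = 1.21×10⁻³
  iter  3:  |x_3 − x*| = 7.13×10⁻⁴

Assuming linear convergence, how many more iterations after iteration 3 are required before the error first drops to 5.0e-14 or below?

Rate ρ ≈ |x_3 − x*|/|x_2 − x*| = 7.13×10⁻⁴/1.21×10⁻³ = 0.5893.
After j more steps, |x_{3+j} − x*| ≈ 7.13×10⁻⁴·ρ^j; need ρ^j ≤ 5.0e-14/7.13×10⁻⁴ = 7.01262e-11.
j ≥ ln(7.01262e-11)/ln(0.5893) = -23.3807/-0.52882 = 44.213.
So 45 more iterations are needed.

45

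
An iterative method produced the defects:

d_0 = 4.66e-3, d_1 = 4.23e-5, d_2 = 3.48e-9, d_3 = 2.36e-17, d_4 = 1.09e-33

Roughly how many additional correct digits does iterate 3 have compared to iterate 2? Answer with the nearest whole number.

Digits gained ≈ log₁₀(d_2/d_3) = log₁₀(3.48e-9/2.36e-17) = log₁₀(1.47458e+08) ≈ 8.169.

8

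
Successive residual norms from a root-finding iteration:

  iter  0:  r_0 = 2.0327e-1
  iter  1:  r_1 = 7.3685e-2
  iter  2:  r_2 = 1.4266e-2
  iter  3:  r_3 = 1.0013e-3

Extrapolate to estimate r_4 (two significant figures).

1.4e-5

First estimate the order: p ≈ ln(r_3/r_2) / ln(r_2/r_1) = ln(1.0013e-3/1.4266e-2)/ln(1.4266e-2/7.3685e-2) = ln(0.0701879)/ln(0.193608) ≈ 1.6180.
Then r_4 ≈ r_3·(r_3/r_2)^p = 1.0013e-3·(0.0701879)^1.6180 = 1.0013e-3·0.013591 ≈ 1.361e-05.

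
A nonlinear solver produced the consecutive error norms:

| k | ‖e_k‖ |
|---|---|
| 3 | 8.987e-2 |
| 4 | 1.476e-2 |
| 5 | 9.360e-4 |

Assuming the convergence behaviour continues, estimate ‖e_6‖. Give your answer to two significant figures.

First estimate the order: p ≈ ln(‖e_5‖/‖e_4‖) / ln(‖e_4‖/‖e_3‖) = ln(9.360e-4/1.476e-2)/ln(1.476e-2/8.987e-2) = ln(0.0634146)/ln(0.164237) ≈ 1.5268.
Then ‖e_6‖ ≈ ‖e_5‖·(‖e_5‖/‖e_4‖)^p = 9.360e-4·(0.0634146)^1.5268 = 9.360e-4·0.0148314 ≈ 1.388e-05.

1.4e-5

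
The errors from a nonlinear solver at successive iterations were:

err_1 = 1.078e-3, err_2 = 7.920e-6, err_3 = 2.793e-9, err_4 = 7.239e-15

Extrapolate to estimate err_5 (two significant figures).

First estimate the order: p ≈ ln(err_4/err_3) / ln(err_3/err_2) = ln(7.239e-15/2.793e-9)/ln(2.793e-9/7.920e-6) = ln(2.59184e-06)/ln(0.000352652) ≈ 1.6180.
Then err_5 ≈ err_4·(err_4/err_3)^p = 7.239e-15·(2.59184e-06)^1.6180 = 7.239e-15·9.14572e-10 ≈ 6.621e-24.

6.6e-24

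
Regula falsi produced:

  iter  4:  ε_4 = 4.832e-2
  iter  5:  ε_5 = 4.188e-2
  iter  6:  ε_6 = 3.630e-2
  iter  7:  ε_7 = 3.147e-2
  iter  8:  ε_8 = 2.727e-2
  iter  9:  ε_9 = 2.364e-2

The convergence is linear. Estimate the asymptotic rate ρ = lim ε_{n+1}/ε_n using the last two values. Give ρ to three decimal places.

0.867

ρ ≈ ε_9/ε_8 = 2.364e-2/2.727e-2 = 0.86689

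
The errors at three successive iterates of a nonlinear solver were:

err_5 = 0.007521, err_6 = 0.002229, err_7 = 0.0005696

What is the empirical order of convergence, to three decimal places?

1.122

p ≈ ln(err_7/err_6) / ln(err_6/err_5)
  = ln(0.0005696/0.002229) / ln(0.002229/0.007521)
  = ln(0.255541) / ln(0.29637)
  = -1.364372 / -1.216147 ≈ 1.121881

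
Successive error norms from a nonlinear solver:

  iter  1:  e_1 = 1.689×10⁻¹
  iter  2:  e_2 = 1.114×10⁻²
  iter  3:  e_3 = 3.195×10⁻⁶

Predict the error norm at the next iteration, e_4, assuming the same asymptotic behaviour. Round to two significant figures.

First estimate the order: p ≈ ln(e_3/e_2) / ln(e_2/e_1) = ln(3.195×10⁻⁶/1.114×10⁻²)/ln(1.114×10⁻²/1.689×10⁻¹) = ln(0.000286804)/ln(0.0659562) ≈ 3.0002.
Then e_4 ≈ e_3·(e_3/e_2)^p = 3.195×10⁻⁶·(0.000286804)^3.0002 = 3.195×10⁻⁶·2.3553e-11 ≈ 7.525e-17.

7.5e-17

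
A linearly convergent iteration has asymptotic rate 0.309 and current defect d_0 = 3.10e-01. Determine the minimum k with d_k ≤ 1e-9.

17

After k steps, d_k ≈ 3.10e-01·0.309^k.
Need 0.309^k ≤ 1e-9/3.10e-01 = 3.22581e-09.
k ≥ ln(3.22581e-09)/ln(0.309) = -19.5521/-1.17441 = 16.648.
Smallest integer k = 17.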